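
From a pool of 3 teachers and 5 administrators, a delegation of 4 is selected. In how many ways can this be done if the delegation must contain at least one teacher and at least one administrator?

65

With no constraint there are C(8,4) = 70 possible selections.
Subtract selections that omit an entire group: no teachers → C(5,4) = 5; no administrators → C(3,4) = 0.
Both groups omitted at once is impossible, so 70 − 5 = 65.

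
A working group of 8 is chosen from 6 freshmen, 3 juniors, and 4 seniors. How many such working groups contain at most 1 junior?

Split by how many juniors are chosen (0 through 1).
Sum: C(3,0)·C(10,8) + C(3,1)·C(10,7) = 45 + 360 = 405.

405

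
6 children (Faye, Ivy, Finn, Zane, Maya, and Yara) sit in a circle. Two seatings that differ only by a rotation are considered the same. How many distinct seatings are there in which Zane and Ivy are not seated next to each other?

72

Without the restriction there are (5)! = 120 seatings.
Seatings with Zane beside Ivy: treat them as a block with 2 internal orders, giving 2 × (4)! = 48.
Subtracting, 120 − 48 = 72.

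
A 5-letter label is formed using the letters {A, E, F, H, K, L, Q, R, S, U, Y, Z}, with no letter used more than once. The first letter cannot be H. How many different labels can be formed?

The first letter has 12−1 = 11 choices (anything except H).
The remaining 4 letters are filled from the other 11 symbols without repetition: 11 × 10 × 9 × 8 = 7920.
Total: 11 × 7920 = 87120.

87120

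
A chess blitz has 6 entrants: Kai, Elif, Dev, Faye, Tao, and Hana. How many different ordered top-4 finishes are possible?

This is an ordered selection of 4 from 6: P(6,4).
That gives 6 × 5 × 4 × 3 = 360.

360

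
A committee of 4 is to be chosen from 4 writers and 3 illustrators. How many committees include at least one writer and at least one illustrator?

34

Unrestricted: C(7,4) = 35 ways to pick any 4 of the 7.
Selections missing a whole group: no writers → C(3,4) = 0; no illustrators → C(4,4) = 1.
Both groups omitted at once is impossible, so 35 − 1 = 34.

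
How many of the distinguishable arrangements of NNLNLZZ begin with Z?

60

With the first slot taken by Z, it remains to arrange the other 6 letters (NNLNLZ).
Those 6 letters have L appearing twice and N appearing 3 times, giving (6)!/(3!·2!) = 60.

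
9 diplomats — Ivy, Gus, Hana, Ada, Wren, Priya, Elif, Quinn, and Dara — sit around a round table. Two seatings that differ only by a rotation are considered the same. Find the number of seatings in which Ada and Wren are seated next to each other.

Treat {Ada, Wren} as one unit (2 internal orders) and seat the resulting 8 units around the table: (7)! circular arrangements.
So 2 × (7)! = 2 × 5040 = 10080.

10080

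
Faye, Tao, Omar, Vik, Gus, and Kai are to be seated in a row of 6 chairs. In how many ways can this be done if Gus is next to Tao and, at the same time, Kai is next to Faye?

96

Treat {Gus,Tao} as one block (2 orders) and {Kai,Faye} as another (2 orders).
That leaves 4 units to arrange: 2 × 2 × 4! = 4 × 24 = 96.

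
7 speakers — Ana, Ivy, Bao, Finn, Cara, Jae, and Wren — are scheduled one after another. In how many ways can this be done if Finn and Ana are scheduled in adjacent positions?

Glue Finn and Ana into one block (2 internal orders), leaving 6 units to arrange in a row.
That gives 2 × 6! = 2 × 720 = 1440.

1440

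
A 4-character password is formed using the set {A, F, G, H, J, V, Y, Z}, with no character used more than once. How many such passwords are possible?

1680

Choose and order 4 of the 8 symbols: the first character has 8 options, the next 7, then 6, 5.
8 × 7 × 6 × 5 = 1680.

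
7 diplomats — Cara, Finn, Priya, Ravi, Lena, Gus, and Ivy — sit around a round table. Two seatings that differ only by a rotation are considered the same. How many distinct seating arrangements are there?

720

Around a circle, 7 distinct people have 7!/7 = (6)! = 720 rotationally distinct seatings.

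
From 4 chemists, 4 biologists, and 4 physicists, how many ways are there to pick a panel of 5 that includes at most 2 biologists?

Split by how many biologists are chosen (0 through 2).
Sum: C(4,0)·C(8,5) + C(4,1)·C(8,4) + C(4,2)·C(8,3) = 56 + 280 + 336 = 672.

672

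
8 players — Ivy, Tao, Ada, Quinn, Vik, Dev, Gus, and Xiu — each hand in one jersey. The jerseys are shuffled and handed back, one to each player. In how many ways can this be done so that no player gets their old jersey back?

Let Aᵢ be the assignments in which player i gets their old jersey. We want the size of the complement of A₁∪…∪A_8.
By inclusion–exclusion this is Σ_{j=0}^{8} (−1)^j C(8,j)·(8−j)!.
Computing: 40320 − 40320 + 20160 − 6720 + 1680 − 336 + 56 − 8 + 1 = 14833.

14833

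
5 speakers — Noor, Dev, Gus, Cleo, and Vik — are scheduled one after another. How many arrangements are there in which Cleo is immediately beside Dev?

48

Glue Cleo and Dev into one block (2 internal orders), leaving 4 units to arrange in a row.
That gives 2 × 4! = 2 × 24 = 48.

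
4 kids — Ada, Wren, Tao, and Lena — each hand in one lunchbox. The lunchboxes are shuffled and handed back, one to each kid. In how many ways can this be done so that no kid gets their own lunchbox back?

9

Let Aᵢ be the assignments in which kid i gets their own lunchbox. We want the size of the complement of A₁∪…∪A_4.
By inclusion–exclusion this is Σ_{j=0}^{4} (−1)^j C(4,j)·(4−j)!.
Computing: 24 − 24 + 12 − 4 + 1 = 9.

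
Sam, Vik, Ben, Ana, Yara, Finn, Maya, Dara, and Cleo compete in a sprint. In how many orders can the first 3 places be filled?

504

This is an ordered selection of 3 from 9: P(9,3).
That gives 9 × 8 × 7 = 504.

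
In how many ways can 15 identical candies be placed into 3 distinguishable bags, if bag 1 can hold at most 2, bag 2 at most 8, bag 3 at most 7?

6

Without the upper bounds there are C(17,2) = 136 ways to split 15 among 3 bags.
Subtract solutions that violate a single cap (substitute x_i' = x_i − (cap_i+1)): x_1 ≥ 3 gives C(14,2) = 91; x_2 ≥ 9 gives C(8,2) = 28; x_3 ≥ 8 gives C(9,2) = 36. Together 155.
Add back pairs where two caps are both exceeded: 10 + 15 + 0 = 25.
By inclusion–exclusion the count is 136 − 155 + 25 = 6.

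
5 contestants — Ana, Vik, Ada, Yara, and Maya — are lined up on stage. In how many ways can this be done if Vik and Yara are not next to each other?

Of the 5! = 120 arrangements, those with Vik and Yara adjacent number 2 × 4! = 48 (treat the pair as a block with 2 internal orders).
Complementary counting: 120 − 48 = 72.

72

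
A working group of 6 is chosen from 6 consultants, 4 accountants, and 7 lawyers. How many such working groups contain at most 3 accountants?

Split by how many accountants are chosen (0 through 3).
Sum: C(4,0)·C(13,6) + C(4,1)·C(13,5) + C(4,2)·C(13,4) + C(4,3)·C(13,3) = 1716 + 5148 + 4290 + 1144 = 12298.

12298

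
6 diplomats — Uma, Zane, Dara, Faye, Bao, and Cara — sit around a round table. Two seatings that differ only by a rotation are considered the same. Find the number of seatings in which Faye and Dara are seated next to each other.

Treat {Faye, Dara} as one unit (2 internal orders) and seat the resulting 5 units around the table: (4)! circular arrangements.
So 2 × (4)! = 2 × 24 = 48.

48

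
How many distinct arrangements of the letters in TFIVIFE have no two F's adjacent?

There are 7!/(2!·2!) = 1260 arrangements of TFIVIFE in total.
If the two F's are adjacent, glue them into one block, leaving 6 items to arrange: (6)!/(2!) = 360 ways.
Subtracting, 1260 − 360 = 900 arrangements keep the F's apart.

900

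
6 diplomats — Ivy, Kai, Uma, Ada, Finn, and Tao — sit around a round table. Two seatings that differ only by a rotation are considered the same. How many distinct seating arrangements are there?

Seat Ivy anywhere (absorbing the rotational symmetry), then permute the other 5: (5)! = 120.

120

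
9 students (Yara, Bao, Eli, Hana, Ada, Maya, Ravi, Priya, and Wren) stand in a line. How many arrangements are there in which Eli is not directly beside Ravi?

Of the 9! = 362880 arrangements, those with Eli and Ravi adjacent number 2 × 8! = 80640 (treat the pair as a block with 2 internal orders).
Complementary counting: 362880 − 80640 = 282240.

282240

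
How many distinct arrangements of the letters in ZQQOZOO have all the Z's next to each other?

Treat the 2 copies of Z as a single block. The multiset to arrange is then {ZZ, O, O, O, Q, Q}, 6 items in all.
That gives (6)!/(3!·2!) = 60 arrangements.

60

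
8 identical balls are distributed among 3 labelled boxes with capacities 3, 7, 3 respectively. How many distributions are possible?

15

Without the upper bounds there are C(10,2) = 45 ways to split 8 among 3 boxes.
Subtract solutions that violate a single cap (substitute x_i' = x_i − (cap_i+1)): x_1 ≥ 4 gives C(6,2) = 15; x_2 ≥ 8 gives C(2,2) = 1; x_3 ≥ 4 gives C(6,2) = 15. Together 31.
Add back pairs where two caps are both exceeded: 0 + 1 + 0 = 1.
By inclusion–exclusion the count is 45 − 31 + 1 = 15.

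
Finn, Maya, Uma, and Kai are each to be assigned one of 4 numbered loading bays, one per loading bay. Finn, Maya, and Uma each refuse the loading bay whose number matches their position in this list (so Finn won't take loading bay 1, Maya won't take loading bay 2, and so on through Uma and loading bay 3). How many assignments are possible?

Let Aᵢ (for i ∈ {1, 2, 3}) be the placements that put person i in their forbidden loading bay. Any j of these fix j positions, leaving (4−j)! ways to fill the rest, and there are C(3,j) ways to pick which j.
By inclusion–exclusion, the number of valid placements is Σ_{j=0}^{3} (−1)^j C(3,j)·(4−j)!.
Computing: 24 − 18 + 6 − 1 = 11.

11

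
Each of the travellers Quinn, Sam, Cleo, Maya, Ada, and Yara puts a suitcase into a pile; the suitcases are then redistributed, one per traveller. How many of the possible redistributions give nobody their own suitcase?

Count assignments avoiding every fixed point. For any j of the 6 travellers fixed to their own suitcase, the other 6−j can be arranged in (6−j)! ways.
By inclusion–exclusion this is Σ_{j=0}^{6} (−1)^j C(6,j)·(6−j)!.
Computing: 720 − 720 + 360 − 120 + 30 − 6 + 1 = 265.

265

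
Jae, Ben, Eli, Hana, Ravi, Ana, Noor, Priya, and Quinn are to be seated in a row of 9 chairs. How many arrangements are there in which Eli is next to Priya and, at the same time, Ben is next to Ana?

Treat {Eli,Priya} as one block (2 orders) and {Ben,Ana} as another (2 orders).
That leaves 7 units to arrange: 2 × 2 × 7! = 4 × 5040 = 20160.

20160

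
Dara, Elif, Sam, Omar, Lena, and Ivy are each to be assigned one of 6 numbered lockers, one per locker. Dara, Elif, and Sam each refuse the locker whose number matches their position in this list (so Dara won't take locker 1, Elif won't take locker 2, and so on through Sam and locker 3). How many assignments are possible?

426

Let Aᵢ (for i ∈ {1, 2, 3}) be the placements that put person i in their forbidden locker. Any j of these fix j positions, leaving (6−j)! ways to fill the rest, and there are C(3,j) ways to pick which j.
By inclusion–exclusion, the number of valid placements is Σ_{j=0}^{3} (−1)^j C(3,j)·(6−j)!.
Computing: 720 − 360 + 72 − 6 = 426.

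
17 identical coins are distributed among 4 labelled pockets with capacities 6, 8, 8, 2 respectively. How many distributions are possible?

Without the upper bounds there are C(20,3) = 1140 ways to split 17 among 4 pockets.
Subtract solutions that violate a single cap (substitute x_i' = x_i − (cap_i+1)): x_1 ≥ 7 gives C(13,3) = 286; x_2 ≥ 9 gives C(11,3) = 165; x_3 ≥ 9 gives C(11,3) = 165; x_4 ≥ 3 gives C(17,3) = 680. Together 1296.
Add back pairs where two caps are both exceeded: 4 + 4 + 120 + 0 + 56 + 56 = 240.
By inclusion–exclusion the count is 1140 − 1296 + 240 = 84.

84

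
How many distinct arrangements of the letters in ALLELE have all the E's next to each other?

Treat the 2 copies of E as a single block. The multiset to arrange is then {EE, A, L, L, L}, 5 items in all.
That gives (5)!/(3!) = 20 arrangements.

20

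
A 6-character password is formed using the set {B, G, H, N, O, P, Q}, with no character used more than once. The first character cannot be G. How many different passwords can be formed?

4320

The first character has 7−1 = 6 choices (anything except G).
The remaining 5 characters are filled from the other 6 symbols without repetition: 6 × 5 × 4 × 3 × 2 = 720.
Total: 6 × 720 = 4320.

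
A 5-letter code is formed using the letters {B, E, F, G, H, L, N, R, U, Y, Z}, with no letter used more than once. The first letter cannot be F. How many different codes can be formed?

The first letter has 11−1 = 10 choices (anything except F).
The remaining 4 letters are filled from the other 10 symbols without repetition: 10 × 9 × 8 × 7 = 5040.
Total: 10 × 5040 = 50400.

50400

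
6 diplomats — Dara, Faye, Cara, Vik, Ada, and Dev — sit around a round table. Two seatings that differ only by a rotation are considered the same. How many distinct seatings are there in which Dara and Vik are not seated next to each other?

Without the restriction there are (5)! = 120 seatings.
Seatings with Dara beside Vik: treat them as a block with 2 internal orders, giving 2 × (4)! = 48.
Subtracting, 120 − 48 = 72.

72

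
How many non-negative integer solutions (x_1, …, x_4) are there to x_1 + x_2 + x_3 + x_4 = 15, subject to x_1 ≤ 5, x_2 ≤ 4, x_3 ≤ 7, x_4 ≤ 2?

19

Ignoring the caps, the number of non-negative solutions to x_1+…+x_4 = 15 is C(18,3) = 816.
Subtract solutions that violate a single cap (substitute x_i' = x_i − (cap_i+1)): x_1 ≥ 6 gives C(12,3) = 220; x_2 ≥ 5 gives C(13,3) = 286; x_3 ≥ 8 gives C(10,3) = 120; x_4 ≥ 3 gives C(15,3) = 455. Together 1081.
Add back pairs where two caps are both exceeded: 35 + 4 + 84 + 10 + 120 + 35 = 288.
Subtract triples: 0 + 4 + 0 + 0 = 4.
By inclusion–exclusion the count is 816 − 1081 + 288 − 4 = 19.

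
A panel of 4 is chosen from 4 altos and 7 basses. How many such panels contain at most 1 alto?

Split by how many altos are chosen (0 through 1).
Sum: C(4,0)·C(7,4) + C(4,1)·C(7,3) = 35 + 140 = 175.

175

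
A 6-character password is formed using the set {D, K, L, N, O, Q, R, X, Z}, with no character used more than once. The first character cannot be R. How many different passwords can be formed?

The first character has 9−1 = 8 choices (anything except R).
The remaining 5 characters are filled from the other 8 symbols without repetition: 8 × 7 × 6 × 5 × 4 = 6720.
Total: 8 × 6720 = 53760.

53760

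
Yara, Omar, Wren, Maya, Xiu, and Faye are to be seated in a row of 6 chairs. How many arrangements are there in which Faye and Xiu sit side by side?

240

Treat {Faye, Xiu} as a single unit. There are 5 units to order, and the pair itself can be ordered 2 ways.
That gives 2 × 5! = 2 × 120 = 240.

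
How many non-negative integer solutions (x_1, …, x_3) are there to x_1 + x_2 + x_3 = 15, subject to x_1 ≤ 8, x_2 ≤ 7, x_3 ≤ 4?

By stars and bars, unrestricted non-negative solutions to x_1+…+x_3 = 15 number C(15+2,2) = 136.
Subtract solutions that violate a single cap (substitute x_i' = x_i − (cap_i+1)): x_1 ≥ 9 gives C(8,2) = 28; x_2 ≥ 8 gives C(9,2) = 36; x_3 ≥ 5 gives C(12,2) = 66. Together 130.
Add back pairs where two caps are both exceeded: 0 + 3 + 6 = 9.
By inclusion–exclusion the count is 136 − 130 + 9 = 15.

15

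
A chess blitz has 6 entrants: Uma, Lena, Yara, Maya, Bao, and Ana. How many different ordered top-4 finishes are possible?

360

This is an ordered selection of 4 from 6: P(6,4).
That gives 6 × 5 × 4 × 3 = 360.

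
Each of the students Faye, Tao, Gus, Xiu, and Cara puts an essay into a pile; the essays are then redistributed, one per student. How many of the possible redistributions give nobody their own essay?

44

Count assignments avoiding every fixed point. For any j of the 5 students fixed to their own essay, the other 5−j can be arranged in (5−j)! ways.
By inclusion–exclusion this is Σ_{j=0}^{5} (−1)^j C(5,j)·(5−j)!.
Computing: 120 − 120 + 60 − 20 + 5 − 1 = 44.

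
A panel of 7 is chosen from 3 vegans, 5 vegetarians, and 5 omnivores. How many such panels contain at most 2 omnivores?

Split by how many omnivores are chosen (0 through 2).
Sum: C(5,0)·C(8,7) + C(5,1)·C(8,6) + C(5,2)·C(8,5) = 8 + 140 + 560 = 708.

708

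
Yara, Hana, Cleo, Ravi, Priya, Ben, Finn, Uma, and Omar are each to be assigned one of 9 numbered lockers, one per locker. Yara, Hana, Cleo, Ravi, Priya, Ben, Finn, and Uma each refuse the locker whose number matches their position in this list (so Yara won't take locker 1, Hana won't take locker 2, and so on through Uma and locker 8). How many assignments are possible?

Let Aᵢ (for 1 ≤ i ≤ 8) be the placements that put person i in their forbidden locker. Any j of these fix j positions, leaving (9−j)! ways to fill the rest, and there are C(8,j) ways to pick which j.
By inclusion–exclusion, the number of valid placements is Σ_{j=0}^{8} (−1)^j C(8,j)·(9−j)!.
Computing: 362880 − 322560 + 141120 − 40320 + 8400 − 1344 + 168 − 16 + 1 = 148329.

148329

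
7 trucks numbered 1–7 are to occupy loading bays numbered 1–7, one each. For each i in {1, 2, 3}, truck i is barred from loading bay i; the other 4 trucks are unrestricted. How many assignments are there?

Let Aᵢ (for i ∈ {1, 2, 3}) be the placements that put truck i in its forbidden loading bay. Any j of these fix j positions, leaving (7−j)! ways to fill the rest, and there are C(3,j) ways to pick which j.
By inclusion–exclusion, the number of valid placements is Σ_{j=0}^{3} (−1)^j C(3,j)·(7−j)!.
Computing: 5040 − 2160 + 360 − 24 = 3216.

3216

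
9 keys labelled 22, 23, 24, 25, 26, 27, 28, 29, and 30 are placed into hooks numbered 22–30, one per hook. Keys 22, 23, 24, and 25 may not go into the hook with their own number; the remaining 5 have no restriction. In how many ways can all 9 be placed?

Let Aᵢ (for 22 ≤ i ≤ 25) be the placements that put key i in its forbidden hook. Any j of these fix j positions, leaving (9−j)! ways to fill the rest, and there are C(4,j) ways to pick which j.
By inclusion–exclusion, the number of valid placements is Σ_{j=0}^{4} (−1)^j C(4,j)·(9−j)!.
Computing: 362880 − 161280 + 30240 − 2880 + 120 = 229080.

229080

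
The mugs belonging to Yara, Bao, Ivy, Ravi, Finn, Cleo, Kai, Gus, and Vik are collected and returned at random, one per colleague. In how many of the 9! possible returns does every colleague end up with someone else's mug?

Let Aᵢ be the assignments in which colleague i gets their own mug. We want the size of the complement of A₁∪…∪A_9.
By inclusion–exclusion this is Σ_{j=0}^{9} (−1)^j C(9,j)·(9−j)!.
Computing: 362880 − 362880 + 181440 − 60480 + 15120 − 3024 + 504 − 72 + 9 − 1 = 133496.

133496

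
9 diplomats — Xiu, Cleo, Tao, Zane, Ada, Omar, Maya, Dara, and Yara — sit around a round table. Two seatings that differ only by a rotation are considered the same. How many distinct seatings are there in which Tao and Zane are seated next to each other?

Glue Tao and Zane into a block (2 internal orders). Seating 8 units around a circle gives (7)! arrangements.
So 2 × (7)! = 2 × 5040 = 10080.

10080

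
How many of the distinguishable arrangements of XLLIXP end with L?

With the last slot taken by L, it remains to arrange the other 5 letters (XLIXP).
Those 5 letters have X appearing twice, giving (5)!/(2!) = 60.

60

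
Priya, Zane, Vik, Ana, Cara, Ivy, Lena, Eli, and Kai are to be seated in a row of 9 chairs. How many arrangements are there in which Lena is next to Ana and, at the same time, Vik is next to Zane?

20160

Treat {Lena,Ana} as one block (2 orders) and {Vik,Zane} as another (2 orders).
That leaves 7 units to arrange: 2 × 2 × 7! = 4 × 5040 = 20160.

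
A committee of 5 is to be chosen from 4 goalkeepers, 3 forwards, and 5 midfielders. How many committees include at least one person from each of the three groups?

590

Unrestricted: C(12,5) = 792 ways to pick any 5 of the 12.
Selections missing a whole group: no goalkeepers → C(8,5) = 56; no forwards → C(9,5) = 126; no midfielders → C(7,5) = 21.
Add back selections omitting two groups (i.e. drawn from a single group): C(4,5) + C(3,5) + C(5,5) = 1.
By inclusion–exclusion: 792 − 203 + 1 = 590.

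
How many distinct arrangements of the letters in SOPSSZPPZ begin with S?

Fix S in the first position and arrange the remaining 8 letters.
Those 8 letters have P appearing 3 times, S appearing twice, and Z appearing twice, giving (8)!/(3!·2!·2!) = 1680.

1680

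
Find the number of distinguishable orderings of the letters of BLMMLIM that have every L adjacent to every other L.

120

Treat the 2 copies of L as a single block. The multiset to arrange is then {LL, B, I, M, M, M}, 6 items in all.
That gives (6)!/(3!) = 120 arrangements.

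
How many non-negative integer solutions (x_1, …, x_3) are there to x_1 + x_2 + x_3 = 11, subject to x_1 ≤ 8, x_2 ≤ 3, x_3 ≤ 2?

Ignoring the caps, the number of non-negative solutions to x_1+…+x_3 = 11 is C(13,2) = 78.
Subtract solutions that violate a single cap (substitute x_i' = x_i − (cap_i+1)): x_1 ≥ 9 gives C(4,2) = 6; x_2 ≥ 4 gives C(9,2) = 36; x_3 ≥ 3 gives C(10,2) = 45. Together 87.
Add back pairs where two caps are both exceeded: 0 + 0 + 15 = 15.
By inclusion–exclusion the count is 78 − 87 + 15 = 6.

6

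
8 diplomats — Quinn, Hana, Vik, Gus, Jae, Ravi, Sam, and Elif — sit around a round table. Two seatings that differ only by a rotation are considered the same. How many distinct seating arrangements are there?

Fix one person's seat to break rotational symmetry; the remaining 7 people can be arranged in (7)! = 5040 ways.

5040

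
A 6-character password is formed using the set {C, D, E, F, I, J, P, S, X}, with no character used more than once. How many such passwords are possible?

60480

Choose and order 6 of the 9 symbols: the first character has 9 options, the next 8, and so on down to 4.
That product is 9 × 8 × 7 × 6 × 5 × 4 = 60480.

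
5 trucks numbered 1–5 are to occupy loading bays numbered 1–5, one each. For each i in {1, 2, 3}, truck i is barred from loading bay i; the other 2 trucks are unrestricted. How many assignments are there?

64

Let Aᵢ (for i ∈ {1, 2, 3}) be the placements that put truck i in its forbidden loading bay. Any j of these fix j positions, leaving (5−j)! ways to fill the rest, and there are C(3,j) ways to pick which j.
By inclusion–exclusion, the number of valid placements is Σ_{j=0}^{3} (−1)^j C(3,j)·(5−j)!.
Computing: 120 − 72 + 18 − 2 = 64.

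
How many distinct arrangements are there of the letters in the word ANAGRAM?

Letter multiplicities in ANAGRAM: A×3, G×1, M×1, N×1, R×1.
So there are 7! / (3!) = 840 distinguishable arrangements.

840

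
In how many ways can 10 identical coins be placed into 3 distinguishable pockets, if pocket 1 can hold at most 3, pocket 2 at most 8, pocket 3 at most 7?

By stars and bars, unrestricted non-negative solutions to x_1+…+x_3 = 10 number C(10+2,2) = 66.
Subtract solutions that violate a single cap (substitute x_i' = x_i − (cap_i+1)): x_1 ≥ 4 gives C(8,2) = 28; x_2 ≥ 9 gives C(3,2) = 3; x_3 ≥ 8 gives C(4,2) = 6. Together 37.
No two caps can be exceeded simultaneously, so the pair terms are all 0.
By inclusion–exclusion the count is 66 − 37 + 0 = 29.

29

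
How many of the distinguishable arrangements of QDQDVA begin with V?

With the first slot taken by V, it remains to arrange the other 5 letters (QDQDA).
Those 5 letters have D appearing twice and Q appearing twice, giving (5)!/(2!·2!) = 30.

30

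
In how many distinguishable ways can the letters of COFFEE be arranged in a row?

COFFEE has 6 letters with E appearing twice and F appearing twice.
The number of distinct arrangements is 6!/(2!·2!) = 720/4 = 180.

180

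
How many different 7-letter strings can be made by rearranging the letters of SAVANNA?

The 7 letters of SAVANNA have repeats: A appearing 3 times and N appearing twice.
Dividing 7! = 5040 by 3!·2! = 12 for the repeated letters gives 420.

420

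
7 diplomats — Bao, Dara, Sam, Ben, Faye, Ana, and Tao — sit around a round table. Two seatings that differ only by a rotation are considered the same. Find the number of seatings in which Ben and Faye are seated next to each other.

240

Treat {Ben, Faye} as one unit (2 internal orders) and seat the resulting 6 units around the table: (5)! circular arrangements.
So 2 × (5)! = 2 × 120 = 240.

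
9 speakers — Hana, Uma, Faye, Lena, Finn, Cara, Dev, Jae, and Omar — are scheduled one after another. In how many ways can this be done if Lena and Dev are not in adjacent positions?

There are 9! = 362880 arrangements in all. If Lena and Dev are adjacent, merging them into one block gives 2·(8)! = 80640 arrangements.
Complementary counting: 362880 − 80640 = 282240.

282240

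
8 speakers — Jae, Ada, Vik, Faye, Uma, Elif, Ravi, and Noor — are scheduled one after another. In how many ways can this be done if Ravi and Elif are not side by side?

30240

There are 8! = 40320 arrangements in all. If Ravi and Elif are adjacent, merging them into one block gives 2·(7)! = 10080 arrangements.
Complementary counting: 40320 − 10080 = 30240.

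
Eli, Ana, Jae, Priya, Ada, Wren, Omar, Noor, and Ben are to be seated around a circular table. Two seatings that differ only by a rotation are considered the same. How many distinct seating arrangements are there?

40320

Seat Eli anywhere (absorbing the rotational symmetry), then permute the other 8: (8)! = 40320.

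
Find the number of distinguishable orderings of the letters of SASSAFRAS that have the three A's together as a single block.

210

Treat the 3 copies of A as a single block. The multiset to arrange is then {AAA, F, R, S, S, S, S}, 7 items in all.
That gives (7)!/(4!) = 210 arrangements.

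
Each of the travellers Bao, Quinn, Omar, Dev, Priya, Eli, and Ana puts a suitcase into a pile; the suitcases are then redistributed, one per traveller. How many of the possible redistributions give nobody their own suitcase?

1854

This is the derangement count D_7: permutations of 7 items with no fixed point.
By inclusion–exclusion this is Σ_{j=0}^{7} (−1)^j C(7,j)·(7−j)!.
Computing: 5040 − 5040 + 2520 − 840 + 210 − 42 + 7 − 1 = 1854.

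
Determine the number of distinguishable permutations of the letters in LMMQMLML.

280

LMMQMLML has 8 letters with L appearing 3 times and M appearing 4 times.
The number of distinct arrangements is 8!/(4!·3!) = 40320/144 = 280.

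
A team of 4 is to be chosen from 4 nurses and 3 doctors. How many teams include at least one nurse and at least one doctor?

34

With no constraint there are C(7,4) = 35 possible selections.
Selections missing a whole group: no nurses → C(3,4) = 0; no doctors → C(4,4) = 1.
Both groups omitted at once is impossible, so 35 − 1 = 34.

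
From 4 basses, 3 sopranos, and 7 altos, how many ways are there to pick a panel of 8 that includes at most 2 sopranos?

Split by how many sopranos are chosen (0 through 2).
Sum: C(3,0)·C(11,8) + C(3,1)·C(11,7) + C(3,2)·C(11,6) = 165 + 990 + 1386 = 2541.

2541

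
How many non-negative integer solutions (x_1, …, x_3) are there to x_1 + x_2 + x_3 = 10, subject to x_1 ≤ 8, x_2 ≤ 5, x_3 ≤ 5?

33

By stars and bars, unrestricted non-negative solutions to x_1+…+x_3 = 10 number C(10+2,2) = 66.
Subtract solutions that violate a single cap (substitute x_i' = x_i − (cap_i+1)): x_1 ≥ 9 gives C(3,2) = 3; x_2 ≥ 6 gives C(6,2) = 15; x_3 ≥ 6 gives C(6,2) = 15. Together 33.
No two caps can be exceeded simultaneously, so the pair terms are all 0.
By inclusion–exclusion the count is 66 − 33 + 0 = 33.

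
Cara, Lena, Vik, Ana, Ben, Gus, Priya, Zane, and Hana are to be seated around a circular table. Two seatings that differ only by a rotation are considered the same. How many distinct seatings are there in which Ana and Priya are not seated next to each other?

Without the restriction there are (8)! = 40320 seatings.
Those with Ana next to Priya: fuse the pair into one unit and seat 8 units around a circle — 2·(7)! = 10080.
Subtracting, 40320 − 10080 = 30240.

30240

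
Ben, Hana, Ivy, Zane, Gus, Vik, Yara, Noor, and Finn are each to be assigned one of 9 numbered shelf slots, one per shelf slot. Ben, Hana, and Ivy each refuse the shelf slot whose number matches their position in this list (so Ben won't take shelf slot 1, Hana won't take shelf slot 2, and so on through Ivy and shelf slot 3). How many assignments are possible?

256320

Let Aᵢ (for i ∈ {1, 2, 3}) be the placements that put person i in their forbidden shelf slot. Any j of these fix j positions, leaving (9−j)! ways to fill the rest, and there are C(3,j) ways to pick which j.
By inclusion–exclusion, the number of valid placements is Σ_{j=0}^{3} (−1)^j C(3,j)·(9−j)!.
Computing: 362880 − 120960 + 15120 − 720 = 256320.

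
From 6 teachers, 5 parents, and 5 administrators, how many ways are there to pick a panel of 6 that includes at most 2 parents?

6072

Split by how many parents are chosen (0 through 2).
Sum: C(5,0)·C(11,6) + C(5,1)·C(11,5) + C(5,2)·C(11,4) = 462 + 2310 + 3300 = 6072.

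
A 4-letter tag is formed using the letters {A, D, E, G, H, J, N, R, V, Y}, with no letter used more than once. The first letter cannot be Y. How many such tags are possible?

The first letter has 10−1 = 9 choices (anything except Y).
The remaining 3 letters are filled from the other 9 symbols without repetition: 9 × 8 × 7 = 504.
Total: 9 × 504 = 4536.

4536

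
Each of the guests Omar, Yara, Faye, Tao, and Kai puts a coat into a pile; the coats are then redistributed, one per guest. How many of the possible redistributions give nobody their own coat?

44

Count assignments avoiding every fixed point. For any j of the 5 guests fixed to their own coat, the other 5−j can be arranged in (5−j)! ways.
By inclusion–exclusion this is Σ_{j=0}^{5} (−1)^j C(5,j)·(5−j)!.
Computing: 120 − 120 + 60 − 20 + 5 − 1 = 44.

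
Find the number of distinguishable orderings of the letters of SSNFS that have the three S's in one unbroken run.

6

Treat the 3 copies of S as a single block. The multiset to arrange is then {SSS, F, N}, 3 items in all.
All 3 items are distinct, so there are (3)! = 6 arrangements.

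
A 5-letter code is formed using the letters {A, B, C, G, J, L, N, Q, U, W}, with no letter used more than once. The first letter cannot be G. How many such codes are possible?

The first letter has 10−1 = 9 choices (anything except G).
The remaining 4 letters are filled from the other 9 symbols without repetition: 9 × 8 × 7 × 6 = 3024.
Total: 9 × 3024 = 27216.

27216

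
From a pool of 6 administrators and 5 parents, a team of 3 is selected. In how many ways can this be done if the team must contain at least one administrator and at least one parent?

Total 3-person selections from all 11: C(11,3) = 165.
Subtract selections that omit an entire group: no administrators → C(5,3) = 10; no parents → C(6,3) = 20.
Both groups omitted at once is impossible, so 165 − 30 = 135.

135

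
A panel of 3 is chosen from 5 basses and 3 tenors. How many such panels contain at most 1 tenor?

Split by how many tenors are chosen (0 through 1).
Sum: C(3,0)·C(5,3) + C(3,1)·C(5,2) = 10 + 30 = 40.

40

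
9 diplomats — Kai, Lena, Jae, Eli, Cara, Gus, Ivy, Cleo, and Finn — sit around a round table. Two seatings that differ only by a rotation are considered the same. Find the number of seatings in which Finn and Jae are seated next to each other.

10080

Glue Finn and Jae into a block (2 internal orders). Seating 8 units around a circle gives (7)! arrangements.
So 2 × (7)! = 2 × 5040 = 10080.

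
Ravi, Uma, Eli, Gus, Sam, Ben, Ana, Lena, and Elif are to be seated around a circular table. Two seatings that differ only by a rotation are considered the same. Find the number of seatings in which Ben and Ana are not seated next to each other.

30240

Without the restriction there are (8)! = 40320 seatings.
Those with Ben next to Ana: fuse the pair into one unit and seat 8 units around a circle — 2·(7)! = 10080.
Subtracting, 40320 − 10080 = 30240.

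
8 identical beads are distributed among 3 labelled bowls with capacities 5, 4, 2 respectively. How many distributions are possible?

Ignoring the caps, the number of non-negative solutions to x_1+…+x_3 = 8 is C(10,2) = 45.
Subtract solutions that violate a single cap (substitute x_i' = x_i − (cap_i+1)): x_1 ≥ 6 gives C(4,2) = 6; x_2 ≥ 5 gives C(5,2) = 10; x_3 ≥ 3 gives C(7,2) = 21. Together 37.
Add back pairs where two caps are both exceeded: 0 + 0 + 1 = 1.
By inclusion–exclusion the count is 45 − 37 + 1 = 9.

9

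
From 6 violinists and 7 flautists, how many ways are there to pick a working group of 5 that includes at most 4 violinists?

Split by how many violinists are chosen (0 through 4).
Sum: C(6,0)·C(7,5) + C(6,1)·C(7,4) + C(6,2)·C(7,3) + C(6,3)·C(7,2) + C(6,4)·C(7,1) = 21 + 210 + 525 + 420 + 105 = 1281.

1281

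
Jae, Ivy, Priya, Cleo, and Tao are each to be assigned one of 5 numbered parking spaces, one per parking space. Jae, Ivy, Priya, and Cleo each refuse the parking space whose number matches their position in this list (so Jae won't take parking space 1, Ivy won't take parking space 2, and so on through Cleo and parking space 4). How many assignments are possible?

Let Aᵢ (for 1 ≤ i ≤ 4) be the placements that put person i in their forbidden parking space. Any j of these fix j positions, leaving (5−j)! ways to fill the rest, and there are C(4,j) ways to pick which j.
By inclusion–exclusion, the number of valid placements is Σ_{j=0}^{4} (−1)^j C(4,j)·(5−j)!.
Computing: 120 − 96 + 36 − 8 + 1 = 53.

53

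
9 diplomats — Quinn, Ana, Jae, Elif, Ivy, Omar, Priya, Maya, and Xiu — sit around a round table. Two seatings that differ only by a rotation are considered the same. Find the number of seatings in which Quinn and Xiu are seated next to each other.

Treat {Quinn, Xiu} as one unit (2 internal orders) and seat the resulting 8 units around the table: (7)! circular arrangements.
So 2 × (7)! = 2 × 5040 = 10080.

10080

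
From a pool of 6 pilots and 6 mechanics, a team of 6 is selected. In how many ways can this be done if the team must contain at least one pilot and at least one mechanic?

922

Total 6-person selections from all 12: C(12,6) = 924.
Subtract selections that omit an entire group: no pilots → C(6,6) = 1; no mechanics → C(6,6) = 1.
Both groups omitted at once is impossible, so 924 − 2 = 922.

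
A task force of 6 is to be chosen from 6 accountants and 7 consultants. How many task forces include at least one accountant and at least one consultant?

1708

Total 6-person selections from all 13: C(13,6) = 1716.
Subtract selections that omit an entire group: no accountants → C(7,6) = 7; no consultants → C(6,6) = 1.
Both groups omitted at once is impossible, so 1716 − 8 = 1708.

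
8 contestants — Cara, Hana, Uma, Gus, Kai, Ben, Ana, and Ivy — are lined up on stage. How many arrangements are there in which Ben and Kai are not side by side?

30240

There are 8! = 40320 arrangements in all. If Ben and Kai are adjacent, merging them into one block gives 2·(7)! = 10080 arrangements.
Complementary counting: 40320 − 10080 = 30240.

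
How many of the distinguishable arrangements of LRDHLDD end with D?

Fix D in the last position and arrange the remaining 6 letters.
Those 6 letters have D appearing twice and L appearing twice, giving (6)!/(2!·2!) = 180.

180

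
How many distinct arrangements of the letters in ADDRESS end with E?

180

Fix E in the last position and arrange the remaining 6 letters.
Those 6 letters have D appearing twice and S appearing twice, giving (6)!/(2!·2!) = 180.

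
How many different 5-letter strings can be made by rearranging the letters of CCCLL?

CCCLL has 5 letters with C appearing 3 times and L appearing twice.
The number of distinct arrangements is 5!/(3!·2!) = 120/12 = 10.

10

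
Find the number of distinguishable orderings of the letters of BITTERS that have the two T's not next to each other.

There are 7!/(2!) = 2520 arrangements of BITTERS in total.
Arrangements with the T's together: treat TT as one letter, giving (6)! = 720.
Hence 2520 − 720 = 1800.

1800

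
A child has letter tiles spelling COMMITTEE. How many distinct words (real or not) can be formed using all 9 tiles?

COMMITTEE has 9 letters with E appearing twice, M appearing twice, and T appearing twice.
Dividing 9! = 362880 by 2!·2!·2! = 8 for the repeated letters gives 45360.

45360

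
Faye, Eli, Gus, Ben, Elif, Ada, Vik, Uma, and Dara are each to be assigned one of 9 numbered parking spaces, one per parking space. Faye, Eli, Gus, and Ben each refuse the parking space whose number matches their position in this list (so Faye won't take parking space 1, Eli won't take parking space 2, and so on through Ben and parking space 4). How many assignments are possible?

229080

Let Aᵢ (for 1 ≤ i ≤ 4) be the placements that put person i in their forbidden parking space. Any j of these fix j positions, leaving (9−j)! ways to fill the rest, and there are C(4,j) ways to pick which j.
By inclusion–exclusion, the number of valid placements is Σ_{j=0}^{4} (−1)^j C(4,j)·(9−j)!.
Computing: 362880 − 161280 + 30240 − 2880 + 120 = 229080.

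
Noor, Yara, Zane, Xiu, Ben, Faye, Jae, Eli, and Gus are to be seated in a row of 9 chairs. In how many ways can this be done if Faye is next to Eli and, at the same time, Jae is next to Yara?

Treat {Faye,Eli} as one block (2 orders) and {Jae,Yara} as another (2 orders).
That leaves 7 units to arrange: 2 × 2 × 7! = 4 × 5040 = 20160.

20160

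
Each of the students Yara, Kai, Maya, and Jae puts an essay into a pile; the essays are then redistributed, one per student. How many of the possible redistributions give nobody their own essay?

9

Count assignments avoiding every fixed point. For any j of the 4 students fixed to their own essay, the other 4−j can be arranged in (4−j)! ways.
By inclusion–exclusion this is Σ_{j=0}^{4} (−1)^j C(4,j)·(4−j)!.
Computing: 24 − 24 + 12 − 4 + 1 = 9.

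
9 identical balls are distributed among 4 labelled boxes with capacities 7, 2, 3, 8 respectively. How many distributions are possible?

By stars and bars, unrestricted non-negative solutions to x_1+…+x_4 = 9 number C(9+3,3) = 220.
Subtract solutions that violate a single cap (substitute x_i' = x_i − (cap_i+1)): x_1 ≥ 8 gives C(4,3) = 4; x_2 ≥ 3 gives C(9,3) = 84; x_3 ≥ 4 gives C(8,3) = 56; x_4 ≥ 9 gives C(3,3) = 1. Together 145.
Add back pairs where two caps are both exceeded: 0 + 0 + 0 + 10 + 0 + 0 = 10.
By inclusion–exclusion the count is 220 − 145 + 10 = 85.

85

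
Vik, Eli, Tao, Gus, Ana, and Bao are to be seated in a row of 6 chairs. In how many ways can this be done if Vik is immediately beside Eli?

Glue Vik and Eli into one block (2 internal orders), leaving 5 units to arrange in a row.
That gives 2 × 5! = 2 × 120 = 240.

240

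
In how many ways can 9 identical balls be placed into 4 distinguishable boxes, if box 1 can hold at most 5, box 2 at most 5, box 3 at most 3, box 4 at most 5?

104

By stars and bars, unrestricted non-negative solutions to x_1+…+x_4 = 9 number C(9+3,3) = 220.
Subtract solutions that violate a single cap (substitute x_i' = x_i − (cap_i+1)): x_1 ≥ 6 gives C(6,3) = 20; x_2 ≥ 6 gives C(6,3) = 20; x_3 ≥ 4 gives C(8,3) = 56; x_4 ≥ 6 gives C(6,3) = 20. Together 116.
No two caps can be exceeded simultaneously, so the pair terms are all 0.
By inclusion–exclusion the count is 220 − 116 + 0 = 104.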